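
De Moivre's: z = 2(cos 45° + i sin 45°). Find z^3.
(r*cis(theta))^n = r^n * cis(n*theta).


r^3 = 2^3 = 8
n*theta = 3*45° = 135° = 135° (mod 360)
a = 8*cos(135°) = -5.6569
b = 8*sin(135°) = 5.6569

8 cis(135°) = -5.6569 + 5.6569i


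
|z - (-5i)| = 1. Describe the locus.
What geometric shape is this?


|z - z0| = r is a circle with center z0 and radius r.
Center = (0, -5), radius = 1

Circle with center (0, -5) and radius 1


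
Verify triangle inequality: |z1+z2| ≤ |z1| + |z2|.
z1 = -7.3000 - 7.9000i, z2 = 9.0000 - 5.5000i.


|z1| = sqrt((-7.3)^2 + (-7.9)^2) = sqrt(115.7) = 10.7564
|z2| = sqrt(9^2 + (-5.5)^2) = sqrt(111.25) = 10.5475
z1+z2 = 1.7000 - 13.4000i
|z1+z2| = sqrt(182.45) = 13.5074
|z1|+|z2| = 10.7564 + 10.5475 = 21.3039

|z1+z2| = 13.5074 ≤ |z1|+|z2| = 21.3039 (verified)


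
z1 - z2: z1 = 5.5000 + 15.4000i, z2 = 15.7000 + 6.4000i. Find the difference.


Real: 5.5 - 15.7 = -10.2
Imag: 15.4 - 6.4 = 9

-10.2000 + 9.0000i


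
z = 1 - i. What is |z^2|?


|z| = sqrt(1+1) = sqrt(2) = 1.4142
|z^2| = |z|^2 = (sqrt(2))^2 = 2

|z^2| = 2


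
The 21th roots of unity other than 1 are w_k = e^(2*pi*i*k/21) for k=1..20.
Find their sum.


With w = e^(2*pi*i/21), all 21 of the 21th roots of unity w^0 = 1, w, ..., w^(20) sum to 0: 1 + w + ... + w^(20) = (1 - w^21)/(1 - w) = 0 since w^21 = 1, w ≠ 1.
Removing the root 1: w + w^2 + ... + w^(20) = 0 - 1 = -1

Sum = -1


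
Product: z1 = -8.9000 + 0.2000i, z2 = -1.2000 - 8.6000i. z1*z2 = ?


Real = -8.9*(-1.2) - 0.2*(-8.6) = 10.68 - (-1.72) = 12.4
Imag = -8.9*(-8.6) - (1.2)*0.2 = 76.54 - (0.24) = 76.3

12.4000 + 76.3000i


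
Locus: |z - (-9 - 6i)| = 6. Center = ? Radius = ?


|z - z0| = r is a circle with center z0 and radius r.
Center = (-9, -6), radius = 6

Circle with center (-9, -6) and radius 6


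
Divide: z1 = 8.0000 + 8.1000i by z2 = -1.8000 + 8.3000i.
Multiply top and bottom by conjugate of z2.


Conjugate of z2 = -1.8000 - 8.3000i
Numerator: (8.0000 + 8.1000i)(-1.8000 - 8.3000i) = 52.8300 - 80.9800i
Denominator: (-1.8)^2 + 8.3^2 = 72.13
Result = (52.8300 - 80.9800i)/72.13

0.7324 - 1.1227i


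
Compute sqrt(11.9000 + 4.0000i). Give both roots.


|z| = sqrt(141.61+16) = 12.5543
sqrt((|z|+a)/2) = sqrt((12.5543+11.9)/2) = sqrt(12.2271) = 3.4967
sqrt((|z|-a)/2) = sqrt((12.5543-11.9)/2) = sqrt(0.3271) = 0.5720

±(3.4967 + 0.5720i) i.e. 3.4967 + 0.5720i and -3.4967 - 0.5720i


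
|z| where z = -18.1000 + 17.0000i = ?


|z| = sqrt((-18.1)^2 + 17^2) = sqrt(327.61 + 289) = sqrt(616.61) = 24.8316

|z| = 24.8316


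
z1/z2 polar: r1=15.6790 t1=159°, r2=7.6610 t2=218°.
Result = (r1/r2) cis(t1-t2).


r = 15.6790 / 7.6610 = 2.0466
theta = 159° - 218° = -59° = 301° (mod 360)

2.0466 cis(301°)


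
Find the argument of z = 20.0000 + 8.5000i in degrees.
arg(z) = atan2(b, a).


Re = 20, Im = 8.5
arg = atan2(8.5, 20) = 23.0255 degrees

arg(z) = 23.0255 degrees


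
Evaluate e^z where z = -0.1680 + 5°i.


e^-0.1680 = 0.84535
cos(5°) = 0.9962
sin(5°) = 0.0872
Real = 0.84535*0.9962 = 0.8421
Imag = 0.84535*0.0872 = 0.0737

0.8421 + 0.0737i


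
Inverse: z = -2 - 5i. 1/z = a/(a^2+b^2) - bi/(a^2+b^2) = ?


|z|^2 = 4+25 = 29
1/z = (-2 + 5i)/29

1/z = -0.0690 + 0.1724i


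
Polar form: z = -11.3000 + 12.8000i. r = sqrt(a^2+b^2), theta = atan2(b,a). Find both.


r = sqrt(127.69+163.84) = sqrt(291.53) = 17.0742
theta = atan2(12.8, -11.3) = 131.4385 degrees

r = 17.0742, theta = 131.4385 degrees


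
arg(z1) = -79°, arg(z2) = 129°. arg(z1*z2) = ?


arg(z1*z2) = -79° + 129° = 50°
Normalized to (-180°, 180°]: 50°

50°


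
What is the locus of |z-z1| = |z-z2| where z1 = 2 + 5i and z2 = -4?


Equal distances means the locus is the perpendicular bisector of z1 and z2.
Midpoint = ((2+(-4))/2, (5+0)/2) = (-1.0000, 2.5000)

Perpendicular bisector through (-1.0000, 2.5000)


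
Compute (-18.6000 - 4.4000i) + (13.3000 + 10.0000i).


Real: -18.6 + 13.3 = -5.3
Imag: -4.4 + 10 = 5.6

-5.3000 + 5.6000i


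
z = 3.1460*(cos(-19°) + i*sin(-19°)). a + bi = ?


a = 3.1460*cos(-19°) = 3.1460*0.94552 = 2.9746
b = 3.1460*sin(-19°) = 3.1460*(-0.32557) = -1.0242

2.9746 - 1.0242i


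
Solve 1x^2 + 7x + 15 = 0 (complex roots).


disc = 7^2 - 4*1*15 = 49 - 60 = -11
sqrt(|disc|) = sqrt(11) = 3.3166
Real part = -7/(2*1) = -3.5000
Imag part = 3.3166/(2*1) = 1.6583

-3.5000 ± 1.6583i


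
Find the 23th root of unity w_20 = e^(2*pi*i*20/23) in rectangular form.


Angle = 360*20/23 = 313.0435°
a = cos(313.0435°) = 0.6826
b = sin(313.0435°) = -0.7308

0.6826 - 0.7308i


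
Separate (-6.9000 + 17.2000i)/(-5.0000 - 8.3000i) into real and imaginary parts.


Multiply by conjugate: (-6.9000 + 17.2000i)(-5.0000 + 8.3000i) / ((-5)^2 + (-8.3)^2)
Numerator real = -6.9*(-5) + 17.2*(-8.3) = -108.26
Numerator imag = 17.2*(-5) - (-6.9)*(-8.3) = -143.27
Denominator = 93.89
Re(z) = -108.26/93.89 = -1.1531
Im(z) = -143.27/93.89 = -1.5259

Re(z) = -1.1531, Im(z) = -1.5259


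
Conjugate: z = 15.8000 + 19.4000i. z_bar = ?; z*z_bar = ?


z_bar = 15.8000 - 19.4000i
z*z_bar = 15.8^2 + 19.4^2 = 249.64 + 376.36 = 626

z_bar = 15.8000 - 19.4000i, z*z_bar = 626


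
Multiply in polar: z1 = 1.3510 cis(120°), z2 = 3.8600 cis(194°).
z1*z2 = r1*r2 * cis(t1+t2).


r = 1.3510 * 3.8600 = 5.2149
theta = 120° + 194° = 314° = 314° (mod 360)

5.2149 cis(314°)


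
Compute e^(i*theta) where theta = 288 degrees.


cos(288°) = 0.3090
sin(288°) = -0.9511

e^(i*288°) = 0.3090 - 0.9511i


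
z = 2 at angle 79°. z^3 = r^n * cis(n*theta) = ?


r^3 = 2^3 = 8
n*theta = 3*79° = 237° = 237° (mod 360)
a = 8*cos(237°) = -4.3571
b = 8*sin(237°) = -6.7094

8 cis(237°) = -4.3571 - 6.7094i


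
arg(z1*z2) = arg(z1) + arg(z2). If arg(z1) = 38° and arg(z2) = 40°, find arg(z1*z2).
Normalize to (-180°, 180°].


arg(z1*z2) = 38° + 40° = 78°
Normalized to (-180°, 180°]: 78°

78°


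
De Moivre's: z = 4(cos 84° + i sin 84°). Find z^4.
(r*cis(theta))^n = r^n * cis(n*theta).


r^4 = 4^4 = 256
n*theta = 4*84° = 336° = 336° (mod 360)
a = 256*cos(336°) = 233.8676
b = 256*sin(336°) = -104.1246

256 cis(336°) = 233.8676 - 104.1246i


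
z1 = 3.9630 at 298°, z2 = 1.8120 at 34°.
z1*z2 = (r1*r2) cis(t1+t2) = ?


r = 3.9630 * 1.8120 = 7.1810
theta = 298° + 34° = 332° = 332° (mod 360)

7.1810 cis(332°)


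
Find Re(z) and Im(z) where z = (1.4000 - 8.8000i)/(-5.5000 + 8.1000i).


Multiply by conjugate: (1.4000 - 8.8000i)(-5.5000 - 8.1000i) / ((-5.5)^2 + 8.1^2)
Numerator real = 1.4*(-5.5) - (8.8)*8.1 = -78.98
Numerator imag = -8.8*(-5.5) - 1.4*8.1 = 37.06
Denominator = 95.86
Re(z) = -78.98/95.86 = -0.8239
Im(z) = 37.06/95.86 = 0.3866

Re(z) = -0.8239, Im(z) = 0.3866


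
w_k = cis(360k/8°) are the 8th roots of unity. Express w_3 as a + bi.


Angle = 360*3/8 = 135°
a = cos(135°) = -0.7071
b = sin(135°) = 0.7071

-0.7071 + 0.7071i


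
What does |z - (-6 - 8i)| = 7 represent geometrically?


|z - z0| = r is a circle with center z0 and radius r.
Center = (-6, -8), radius = 7

Circle with center (-6, -8) and radius 7


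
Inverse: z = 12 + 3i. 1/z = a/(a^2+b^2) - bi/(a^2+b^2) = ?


|z|^2 = 144+9 = 153
1/z = (12 - 3i)/153

1/z = 0.0784 - 0.0196i


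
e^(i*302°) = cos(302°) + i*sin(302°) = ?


cos(302°) = 0.5299
sin(302°) = -0.8480

e^(i*302°) = 0.5299 - 0.8480i


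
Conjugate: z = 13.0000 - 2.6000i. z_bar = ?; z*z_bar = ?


z_bar = 13.0000 + 2.6000i
z*z_bar = 13^2 + (-2.6)^2 = 169 + 6.76 = 175.76

z_bar = 13.0000 + 2.6000i, z*z_bar = 175.76


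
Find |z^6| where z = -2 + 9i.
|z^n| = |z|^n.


|z| = sqrt(4+81) = sqrt(85) = 9.2195
|z^6| = |z|^6 = (sqrt(85))^6 = 85^3 = 614125

|z^6| = 614125


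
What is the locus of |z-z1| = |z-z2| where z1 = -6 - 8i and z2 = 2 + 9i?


Equal distances means the locus is the perpendicular bisector of z1 and z2.
Midpoint = ((-6+2)/2, (-8+9)/2) = (-2.0000, 0.5000)

Perpendicular bisector through (-2.0000, 0.5000)


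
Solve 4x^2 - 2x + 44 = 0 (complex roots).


disc = (-2)^2 - 4*4*44 = 4 - 704 = -700
sqrt(|disc|) = sqrt(700) = 26.4575
Real part = 2/(2*4) = 0.2500
Imag part = 26.4575/(2*4) = 3.3072

0.2500 ± 3.3072i


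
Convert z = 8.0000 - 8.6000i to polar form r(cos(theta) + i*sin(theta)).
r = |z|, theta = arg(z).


r = sqrt(64+73.96) = sqrt(137.96) = 11.7456
theta = atan2(-8.6, 8) = -47.0700 degrees

r = 11.7456, theta = -47.0700 degrees


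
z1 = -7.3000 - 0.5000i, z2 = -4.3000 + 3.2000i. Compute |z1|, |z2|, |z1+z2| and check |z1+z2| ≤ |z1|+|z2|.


|z1| = sqrt((-7.3)^2 + (-0.5)^2) = sqrt(53.54) = 7.3171
|z2| = sqrt((-4.3)^2 + 3.2^2) = sqrt(28.73) = 5.3600
z1+z2 = -11.6000 + 2.7000i
|z1+z2| = sqrt(141.85) = 11.9101
|z1|+|z2| = 7.3171 + 5.3600 = 12.6771

|z1+z2| = 11.9101 ≤ |z1|+|z2| = 12.6771 (verified)


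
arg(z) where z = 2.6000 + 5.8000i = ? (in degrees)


Re = 2.6, Im = 5.8
arg = atan2(5.8, 2.6) = 65.8545 degrees

arg(z) = 65.8545 degrees


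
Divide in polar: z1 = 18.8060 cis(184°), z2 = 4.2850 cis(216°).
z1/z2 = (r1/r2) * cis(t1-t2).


r = 18.8060 / 4.2850 = 4.3888
theta = 184° - 216° = -32° = 328° (mod 360)

4.3888 cis(328°)


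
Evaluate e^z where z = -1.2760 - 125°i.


e^-1.2760 = 0.2792
cos(-125°) = -0.5736
sin(-125°) = -0.8192
Real = 0.2792*(-0.5736) = -0.1601
Imag = 0.2792*(-0.8192) = -0.2287

-0.1601 - 0.2287i


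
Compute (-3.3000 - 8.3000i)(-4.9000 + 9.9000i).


Real = -3.3*(-4.9) - (-8.3)*9.9 = 16.17 - (-82.17) = 98.34
Imag = -3.3*9.9 - (4.9)*(-8.3) = -32.67 + 40.67 = 8

98.3400 + 8.0000i


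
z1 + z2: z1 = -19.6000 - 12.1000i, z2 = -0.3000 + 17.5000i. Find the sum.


Real: -19.6 - 0.3 = -19.9
Imag: -12.1 + 17.5 = 5.4

-19.9000 + 5.4000i


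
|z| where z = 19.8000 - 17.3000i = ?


|z| = sqrt(19.8^2 + (-17.3)^2) = sqrt(392.04 + 299.29) = sqrt(691.33) = 26.2932

|z| = 26.2932


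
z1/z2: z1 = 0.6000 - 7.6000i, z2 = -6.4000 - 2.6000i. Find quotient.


Conjugate of z2 = -6.4000 + 2.6000i
Numerator: (0.6000 - 7.6000i)(-6.4000 + 2.6000i) = 15.9200 + 50.2000i
Denominator: (-6.4)^2 + (-2.6)^2 = 47.72
Result = (15.9200 + 50.2000i)/47.72

0.3336 + 1.0520i


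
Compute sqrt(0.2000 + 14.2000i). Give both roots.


|z| = sqrt(0.04+201.64) = 14.2014
sqrt((|z|+a)/2) = sqrt((14.2014+0.2)/2) = sqrt(7.2007) = 2.6834
sqrt((|z|-a)/2) = sqrt((14.2014-0.2)/2) = sqrt(7.0007) = 2.6459

±(2.6834 + 2.6459i) i.e. 2.6834 + 2.6459i and -2.6834 - 2.6459i


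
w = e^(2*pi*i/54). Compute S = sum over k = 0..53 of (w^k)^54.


The roots are w_k = w^k with w = e^(2*pi*i/54), and (w^k)^54 = (w^54)^k.
So S = 1 + u + u^2 + ... + u^(53) with u = w^54.
54 = 1*54 + 0, so 54 is a multiple of 54 and u = (w^54)^1 = 1.
Every one of the 54 terms equals 1: S = 54

S = 54


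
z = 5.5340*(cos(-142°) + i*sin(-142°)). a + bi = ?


a = 5.5340*cos(-142°) = 5.5340*(-0.788011) = -4.3609
b = 5.5340*sin(-142°) = 5.5340*(-0.61566) = -3.4071

-4.3609 - 3.4071i


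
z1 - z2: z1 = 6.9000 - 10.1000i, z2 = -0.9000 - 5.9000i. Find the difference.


Real: 6.9 + 0.9 = 7.8
Imag: -10.1 + 5.9 = -4.2

7.8000 - 4.2000i


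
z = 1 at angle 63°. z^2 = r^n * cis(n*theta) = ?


r^2 = 1^2 = 1
n*theta = 2*63° = 126° = 126° (mod 360)
a = 1*cos(126°) = -0.5878
b = 1*sin(126°) = 0.8090

1 cis(126°) = -0.5878 + 0.8090i


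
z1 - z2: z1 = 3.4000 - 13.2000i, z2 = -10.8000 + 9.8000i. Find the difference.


Real: 3.4 + 10.8 = 14.2
Imag: -13.2 - 9.8 = -23

14.2000 - 23.0000i


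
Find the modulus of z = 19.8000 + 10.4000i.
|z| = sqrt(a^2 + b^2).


|z| = sqrt(19.8^2 + 10.4^2) = sqrt(392.04 + 108.16) = sqrt(500.2) = 22.3652

|z| = 22.3652


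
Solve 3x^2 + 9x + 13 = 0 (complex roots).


disc = 9^2 - 4*3*13 = 81 - 156 = -75
sqrt(|disc|) = sqrt(75) = 8.6603
Real part = -9/(2*3) = -1.5000
Imag part = 8.6603/(2*3) = 1.4434

-1.5000 ± 1.4434i


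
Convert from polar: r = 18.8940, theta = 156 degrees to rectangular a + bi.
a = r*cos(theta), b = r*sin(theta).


a = 18.8940*cos(156°) = 18.8940*(-0.913545) = -17.2605
b = 18.8940*sin(156°) = 18.8940*0.40674 = 7.6849

-17.2605 + 7.6849i


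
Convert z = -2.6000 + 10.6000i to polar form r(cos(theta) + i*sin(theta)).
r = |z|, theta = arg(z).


r = sqrt(6.76+112.36) = sqrt(119.12) = 10.9142
theta = atan2(10.6, -2.6) = 103.7816 degrees

r = 10.9142, theta = 103.7816 degrees


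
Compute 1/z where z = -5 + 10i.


|z|^2 = 25+100 = 125
1/z = (-5 - 10i)/125

1/z = -0.0400 - 0.0800i


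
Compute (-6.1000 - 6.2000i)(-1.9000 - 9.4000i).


Real = -6.1*(-1.9) - (-6.2)*(-9.4) = 11.59 - 58.28 = -46.69
Imag = -6.1*(-9.4) - (1.9)*(-6.2) = 57.34 + 11.78 = 69.12

-46.6900 + 69.1200i


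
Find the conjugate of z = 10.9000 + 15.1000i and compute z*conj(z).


z_bar = 10.9000 - 15.1000i
z*z_bar = 10.9^2 + 15.1^2 = 118.81 + 228.01 = 346.82

z_bar = 10.9000 - 15.1000i, z*z_bar = 346.82


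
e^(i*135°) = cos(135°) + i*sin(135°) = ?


cos(135°) = -0.7071
sin(135°) = 0.7071

e^(i*135°) = -0.7071 + 0.7071i


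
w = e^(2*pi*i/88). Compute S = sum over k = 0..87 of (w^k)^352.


The roots are w_k = w^k with w = e^(2*pi*i/88), and (w^k)^352 = (w^352)^k.
So S = 1 + u + u^2 + ... + u^(87) with u = w^352.
352 = 4*88 + 0, so 352 is a multiple of 88 and u = (w^88)^4 = 1.
Every one of the 88 terms equals 1: S = 88

S = 88


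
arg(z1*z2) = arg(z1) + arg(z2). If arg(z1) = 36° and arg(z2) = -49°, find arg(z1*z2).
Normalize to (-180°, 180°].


arg(z1*z2) = 36° - 49° = -13°
Normalized to (-180°, 180°]: -13°

-13°


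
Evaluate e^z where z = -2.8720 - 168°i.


e^-2.8720 = 0.056586
cos(-168°) = -0.9781
sin(-168°) = -0.2079
Real = 0.056586*(-0.9781) = -0.0553
Imag = 0.056586*(-0.2079) = -0.0118

-0.0553 - 0.0118i


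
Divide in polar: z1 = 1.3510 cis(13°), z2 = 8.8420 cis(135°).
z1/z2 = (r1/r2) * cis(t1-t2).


r = 1.3510 / 8.8420 = 0.1528
theta = 13° - 135° = -122° = 238° (mod 360)

0.1528 cis(238°)


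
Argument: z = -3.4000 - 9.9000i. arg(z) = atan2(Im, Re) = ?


Re = -3.4, Im = -9.9
arg = atan2(-9.9, -3.4) = -108.9542 degrees

arg(z) = -108.9542 degrees


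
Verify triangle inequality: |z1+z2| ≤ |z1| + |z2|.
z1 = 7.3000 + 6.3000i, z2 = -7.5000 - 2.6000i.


|z1| = sqrt(7.3^2 + 6.3^2) = sqrt(92.98) = 9.6426
|z2| = sqrt((-7.5)^2 + (-2.6)^2) = sqrt(63.01) = 7.9379
z1+z2 = -0.2000 + 3.7000i
|z1+z2| = sqrt(13.73) = 3.7054
|z1|+|z2| = 9.6426 + 7.9379 = 17.5805

|z1+z2| = 3.7054 ≤ |z1|+|z2| = 17.5805 (verified)


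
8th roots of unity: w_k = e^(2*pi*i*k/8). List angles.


The 8th roots of unity are cis(360k/8°) for k=0..7
Angle step = 360/8 = 45°
Primitive root: cis(45°)
Primitive root = 0.7071 + 0.7071i

8 roots at angles: 0°, 45°, 90°, 135°, 180°, 225°, 270°, 315°


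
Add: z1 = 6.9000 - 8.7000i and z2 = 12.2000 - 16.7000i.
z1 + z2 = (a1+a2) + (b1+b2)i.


Real: 6.9 + 12.2 = 19.1
Imag: -8.7 - 16.7 = -25.4

19.1000 - 25.4000i


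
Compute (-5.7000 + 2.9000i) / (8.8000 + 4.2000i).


Conjugate of z2 = 8.8000 - 4.2000i
Numerator: (-5.7000 + 2.9000i)(8.8000 - 4.2000i) = -37.9800 + 49.4600i
Denominator: 8.8^2 + 4.2^2 = 95.08
Result = (-37.9800 + 49.4600i)/95.08

-0.3995 + 0.5202i


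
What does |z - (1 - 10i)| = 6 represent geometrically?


|z - z0| = r is a circle with center z0 and radius r.
Center = (1, -10), radius = 6

Circle with center (1, -10) and radius 6


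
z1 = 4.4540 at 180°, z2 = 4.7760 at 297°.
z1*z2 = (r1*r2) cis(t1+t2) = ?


r = 4.4540 * 4.7760 = 21.2723
theta = 180° + 297° = 477° = 117° (mod 360)

21.2723 cis(117°)


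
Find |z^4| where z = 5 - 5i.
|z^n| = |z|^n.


|z| = sqrt(25+25) = sqrt(50) = 7.0711
|z^4| = |z|^4 = (sqrt(50))^4 = 50^2 = 2500

|z^4| = 2500


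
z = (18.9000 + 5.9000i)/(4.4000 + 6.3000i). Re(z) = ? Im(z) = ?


Multiply by conjugate: (18.9000 + 5.9000i)(4.4000 - 6.3000i) / (4.4^2 + 6.3^2)
Numerator real = 18.9*4.4 + 5.9*6.3 = 120.33
Numerator imag = 5.9*4.4 - 18.9*6.3 = -93.11
Denominator = 59.05
Re(z) = 120.33/59.05 = 2.0378
Im(z) = -93.11/59.05 = -1.5768

Re(z) = 2.0378, Im(z) = -1.5768


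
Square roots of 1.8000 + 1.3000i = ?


|z| = sqrt(3.24+1.69) = 2.2204
sqrt((|z|+a)/2) = sqrt((2.2204+1.8)/2) = sqrt(2.0102) = 1.4178
sqrt((|z|-a)/2) = sqrt((2.2204-1.8)/2) = sqrt(0.2102) = 0.4585

±(1.4178 + 0.4585i) i.e. 1.4178 + 0.4585i and -1.4178 - 0.4585i


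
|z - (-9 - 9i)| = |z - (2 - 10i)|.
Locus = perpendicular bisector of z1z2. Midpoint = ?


Equal distances means the locus is the perpendicular bisector of z1 and z2.
Midpoint = ((-9+2)/2, (-9+(-10))/2) = (-3.5000, -9.5000)

Perpendicular bisector through (-3.5000, -9.5000)


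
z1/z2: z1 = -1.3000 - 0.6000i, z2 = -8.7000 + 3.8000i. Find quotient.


Conjugate of z2 = -8.7000 - 3.8000i
Numerator: (-1.3000 - 0.6000i)(-8.7000 - 3.8000i) = 9.0300 + 10.1600i
Denominator: (-8.7)^2 + 3.8^2 = 90.13
Result = (9.0300 + 10.1600i)/90.13

0.1002 + 0.1127i


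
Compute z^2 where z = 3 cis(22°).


r^2 = 3^2 = 9
n*theta = 2*22° = 44° = 44° (mod 360)
a = 9*cos(44°) = 6.4741
b = 9*sin(44°) = 6.2519

9 cis(44°) = 6.4741 + 6.2519i


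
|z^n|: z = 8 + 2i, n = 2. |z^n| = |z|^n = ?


|z| = sqrt(64+4) = sqrt(68) = 8.2462
|z^2| = |z|^2 = (sqrt(68))^2 = 68

|z^2| = 68


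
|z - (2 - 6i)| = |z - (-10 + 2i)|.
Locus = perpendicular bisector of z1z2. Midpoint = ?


Equal distances means the locus is the perpendicular bisector of z1 and z2.
Midpoint = ((2+(-10))/2, (-6+2)/2) = (-4.0000, -2.0000)

Perpendicular bisector through (-4.0000, -2.0000)


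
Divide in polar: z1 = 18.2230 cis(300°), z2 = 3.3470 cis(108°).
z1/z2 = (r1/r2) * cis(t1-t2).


r = 18.2230 / 3.3470 = 5.4446
theta = 300° - 108° = 192° = 192° (mod 360)

5.4446 cis(192°)


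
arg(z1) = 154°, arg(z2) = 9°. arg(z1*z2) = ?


arg(z1*z2) = 154° + 9° = 163°
Normalized to (-180°, 180°]: 163°

163°


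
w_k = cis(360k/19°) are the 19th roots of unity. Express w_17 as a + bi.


Angle = 360*17/19 = 322.1053°
a = cos(322.1053°) = 0.7891
b = sin(322.1053°) = -0.6142

0.7891 - 0.6142i


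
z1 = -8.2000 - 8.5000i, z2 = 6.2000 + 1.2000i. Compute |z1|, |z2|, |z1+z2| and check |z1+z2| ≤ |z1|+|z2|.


|z1| = sqrt((-8.2)^2 + (-8.5)^2) = sqrt(139.49) = 11.8106
|z2| = sqrt(6.2^2 + 1.2^2) = sqrt(39.88) = 6.3151
z1+z2 = -2.0000 - 7.3000i
|z1+z2| = sqrt(57.29) = 7.5690
|z1|+|z2| = 11.8106 + 6.3151 = 18.1257

|z1+z2| = 7.5690 ≤ |z1|+|z2| = 18.1257 (verified)


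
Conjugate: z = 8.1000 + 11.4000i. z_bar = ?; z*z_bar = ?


z_bar = 8.1000 - 11.4000i
z*z_bar = 8.1^2 + 11.4^2 = 65.61 + 129.96 = 195.57

z_bar = 8.1000 - 11.4000i, z*z_bar = 195.57


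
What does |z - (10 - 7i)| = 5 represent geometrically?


|z - z0| = r is a circle with center z0 and radius r.
Center = (10, -7), radius = 5

Circle with center (10, -7) and radius 5


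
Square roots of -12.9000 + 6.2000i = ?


|z| = sqrt(166.41+38.44) = 14.3126
sqrt((|z|+a)/2) = sqrt((14.3126+(-12.9))/2) = sqrt(0.7063) = 0.8404
sqrt((|z|-a)/2) = sqrt((14.3126-(-12.9))/2) = sqrt(13.6063) = 3.6887

±(0.8404 + 3.6887i) i.e. 0.8404 + 3.6887i and -0.8404 - 3.6887i


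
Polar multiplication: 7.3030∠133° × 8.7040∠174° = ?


r = 7.3030 * 8.7040 = 63.5653
theta = 133° + 174° = 307° = 307° (mod 360)

63.5653 cis(307°)


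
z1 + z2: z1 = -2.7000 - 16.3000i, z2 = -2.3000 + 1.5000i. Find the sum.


Real: -2.7 - 2.3 = -5
Imag: -16.3 + 1.5 = -14.8

-5.0000 - 14.8000i


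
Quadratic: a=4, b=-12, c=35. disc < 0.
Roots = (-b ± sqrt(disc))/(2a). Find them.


disc = (-12)^2 - 4*4*35 = 144 - 560 = -416
sqrt(|disc|) = sqrt(416) = 20.3961
Real part = 12/(2*4) = 1.5000
Imag part = 20.3961/(2*4) = 2.5495

1.5000 ± 2.5495i


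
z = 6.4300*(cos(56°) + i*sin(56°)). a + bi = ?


a = 6.4300*cos(56°) = 6.4300*0.55919 = 3.5956
b = 6.4300*sin(56°) = 6.4300*0.82904 = 5.3307

3.5956 + 5.3307i


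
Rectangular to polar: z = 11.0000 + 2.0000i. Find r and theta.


r = sqrt(121+4) = sqrt(125) = 11.1803
theta = atan2(2, 11) = 10.3048 degrees

r = 11.1803, theta = 10.3048 degrees


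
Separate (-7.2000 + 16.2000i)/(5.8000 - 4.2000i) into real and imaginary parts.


Multiply by conjugate: (-7.2000 + 16.2000i)(5.8000 + 4.2000i) / (5.8^2 + (-4.2)^2)
Numerator real = -7.2*5.8 + 16.2*(-4.2) = -109.8
Numerator imag = 16.2*5.8 - (-7.2)*(-4.2) = 63.72
Denominator = 51.28
Re(z) = -109.8/51.28 = -2.1412
Im(z) = 63.72/51.28 = 1.2426

Re(z) = -2.1412, Im(z) = 1.2426


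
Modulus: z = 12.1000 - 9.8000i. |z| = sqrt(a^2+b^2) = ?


|z| = sqrt(12.1^2 + (-9.8)^2) = sqrt(146.41 + 96.04) = sqrt(242.45) = 15.5708

|z| = 15.5708


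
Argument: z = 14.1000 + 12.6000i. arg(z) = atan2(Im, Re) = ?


Re = 14.1, Im = 12.6
arg = atan2(12.6, 14.1) = 41.7845 degrees

arg(z) = 41.7845 degrees


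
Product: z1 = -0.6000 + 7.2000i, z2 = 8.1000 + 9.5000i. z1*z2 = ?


Real = -0.6*8.1 - 7.2*9.5 = -4.86 - 68.4 = -73.26
Imag = -0.6*9.5 + 8.1*7.2 = -5.7 + 58.32 = 52.62

-73.2600 + 52.6200i


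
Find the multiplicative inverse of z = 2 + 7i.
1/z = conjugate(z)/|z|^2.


|z|^2 = 4+49 = 53
1/z = (2 - 7i)/53

1/z = 0.0377 - 0.1321i


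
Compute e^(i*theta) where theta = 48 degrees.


cos(48°) = 0.6691
sin(48°) = 0.7431

e^(i*48°) = 0.6691 + 0.7431i


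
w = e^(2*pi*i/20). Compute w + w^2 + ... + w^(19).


With w = e^(2*pi*i/20), all 20 of the 20th roots of unity w^0 = 1, w, ..., w^(19) sum to 0: 1 + w + ... + w^(19) = (1 - w^20)/(1 - w) = 0 since w^20 = 1, w ≠ 1.
Removing the root 1: w + w^2 + ... + w^(19) = 0 - 1 = -1

Sum = -1


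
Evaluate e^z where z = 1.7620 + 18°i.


e^1.7620 = 5.8241
cos(18°) = 0.9510565
sin(18°) = 0.309017
Real = 5.8241*0.9510565 = 5.5390
Imag = 5.8241*0.309017 = 1.7997

5.5390 + 1.7997i


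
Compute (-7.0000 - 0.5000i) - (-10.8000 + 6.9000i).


Real: -7 + 10.8 = 3.8
Imag: -0.5 - 6.9 = -7.4

3.8000 - 7.4000i


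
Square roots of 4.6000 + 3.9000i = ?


|z| = sqrt(21.16+15.21) = 6.0308
sqrt((|z|+a)/2) = sqrt((6.0308+4.6)/2) = sqrt(5.3154) = 2.3055
sqrt((|z|-a)/2) = sqrt((6.0308-4.6)/2) = sqrt(0.7154) = 0.8458

±(2.3055 + 0.8458i) i.e. 2.3055 + 0.8458i and -2.3055 - 0.8458i


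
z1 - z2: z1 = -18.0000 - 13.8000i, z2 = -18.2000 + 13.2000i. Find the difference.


Real: -18 + 18.2 = 0.2
Imag: -13.8 - 13.2 = -27

0.2000 - 27.0000i


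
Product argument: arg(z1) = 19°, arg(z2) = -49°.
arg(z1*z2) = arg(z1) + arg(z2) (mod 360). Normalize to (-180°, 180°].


arg(z1*z2) = 19° - 49° = -30°
Normalized to (-180°, 180°]: -30°

-30°


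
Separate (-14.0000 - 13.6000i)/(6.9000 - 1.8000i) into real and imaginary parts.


Multiply by conjugate: (-14.0000 - 13.6000i)(6.9000 + 1.8000i) / (6.9^2 + (-1.8)^2)
Numerator real = -14*6.9 - (13.6)*(-1.8) = -72.12
Numerator imag = -13.6*6.9 - (-14)*(-1.8) = -119.04
Denominator = 50.85
Re(z) = -72.12/50.85 = -1.4183
Im(z) = -119.04/50.85 = -2.3410

Re(z) = -1.4183, Im(z) = -2.3410


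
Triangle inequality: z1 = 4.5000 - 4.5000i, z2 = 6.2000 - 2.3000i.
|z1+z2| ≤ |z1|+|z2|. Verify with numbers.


|z1| = sqrt(4.5^2 + (-4.5)^2) = sqrt(40.5) = 6.3640
|z2| = sqrt(6.2^2 + (-2.3)^2) = sqrt(43.73) = 6.6129
z1+z2 = 10.7000 - 6.8000i
|z1+z2| = sqrt(160.73) = 12.6779
|z1|+|z2| = 6.3640 + 6.6129 = 12.9769

|z1+z2| = 12.6779 ≤ |z1|+|z2| = 12.9769 (verified)


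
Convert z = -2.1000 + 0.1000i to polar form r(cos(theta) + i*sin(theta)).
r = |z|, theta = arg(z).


r = sqrt(4.41+0.01) = sqrt(4.42) = 2.1024
theta = atan2(0.1, -2.1) = 177.2737 degrees

r = 2.1024, theta = 177.2737 degrees


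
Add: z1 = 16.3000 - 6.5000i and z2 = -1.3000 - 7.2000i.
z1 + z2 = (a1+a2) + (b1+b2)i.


Real: 16.3 - 1.3 = 15
Imag: -6.5 - 7.2 = -13.7

15.0000 - 13.7000i


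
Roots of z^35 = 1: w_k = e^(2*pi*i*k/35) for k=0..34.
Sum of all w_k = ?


The sum of all 35th roots of unity is 0.
Geometric series: (1 - w^35)/(1 - w) = (1-1)/(1-w) = 0 since w^35 = 1, w ≠ 1.
Alternatively: coefficient of z^34 in z^35 - 1 is 0.

0


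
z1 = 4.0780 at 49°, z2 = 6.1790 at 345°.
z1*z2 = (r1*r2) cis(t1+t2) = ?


r = 4.0780 * 6.1790 = 25.1980
theta = 49° + 345° = 394° = 34° (mod 360)

25.1980 cis(34°)


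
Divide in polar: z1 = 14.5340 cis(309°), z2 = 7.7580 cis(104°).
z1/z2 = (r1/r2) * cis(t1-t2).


r = 14.5340 / 7.7580 = 1.8734
theta = 309° - 104° = 205° = 205° (mod 360)

1.8734 cis(205°)


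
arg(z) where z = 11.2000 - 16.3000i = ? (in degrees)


Re = 11.2, Im = -16.3
arg = atan2(-16.3, 11.2) = -55.5064 degrees

arg(z) = -55.5064 degrees


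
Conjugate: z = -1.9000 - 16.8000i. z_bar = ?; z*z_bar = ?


z_bar = -1.9000 + 16.8000i
z*z_bar = (-1.9)^2 + (-16.8)^2 = 3.61 + 282.24 = 285.85

z_bar = -1.9000 + 16.8000i, z*z_bar = 285.85


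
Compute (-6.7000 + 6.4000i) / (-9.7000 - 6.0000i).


Conjugate of z2 = -9.7000 + 6.0000i
Numerator: (-6.7000 + 6.4000i)(-9.7000 + 6.0000i) = 26.5900 - 102.2800i
Denominator: (-9.7)^2 + (-6)^2 = 130.09
Result = (26.5900 - 102.2800i)/130.09

0.2044 - 0.7862i


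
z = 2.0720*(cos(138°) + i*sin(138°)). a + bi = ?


a = 2.0720*cos(138°) = 2.0720*(-0.74314) = -1.5398
b = 2.0720*sin(138°) = 2.0720*0.6691 = 1.3864

-1.5398 + 1.3864i


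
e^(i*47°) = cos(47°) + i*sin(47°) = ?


cos(47°) = 0.6820
sin(47°) = 0.7314

e^(i*47°) = 0.6820 + 0.7314i


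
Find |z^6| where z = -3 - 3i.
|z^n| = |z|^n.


|z| = sqrt(9+9) = sqrt(18) = 4.2426
|z^6| = |z|^6 = (sqrt(18))^6 = 18^3 = 5832

|z^6| = 5832


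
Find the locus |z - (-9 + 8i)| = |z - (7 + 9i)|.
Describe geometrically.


Equal distances means the locus is the perpendicular bisector of z1 and z2.
Midpoint = ((-9+7)/2, (8+9)/2) = (-1.0000, 8.5000)

Perpendicular bisector through (-1.0000, 8.5000)


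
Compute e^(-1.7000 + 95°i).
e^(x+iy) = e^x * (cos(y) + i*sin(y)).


e^-1.7000 = 0.1827
cos(95°) = -0.0872
sin(95°) = 0.9962
Real = 0.1827*(-0.0872) = -0.0159
Imag = 0.1827*0.9962 = 0.1820

-0.0159 + 0.1820i


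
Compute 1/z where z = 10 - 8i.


|z|^2 = 100+64 = 164
1/z = (10 + 8i)/164

1/z = 0.0610 + 0.0488i


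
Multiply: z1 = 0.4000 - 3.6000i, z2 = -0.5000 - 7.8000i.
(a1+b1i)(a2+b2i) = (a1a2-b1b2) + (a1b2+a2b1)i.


Real = 0.4*(-0.5) - (-3.6)*(-7.8) = -0.2 - 28.08 = -28.28
Imag = 0.4*(-7.8) - (0.5)*(-3.6) = -3.12 + 1.8 = -1.32

-28.2800 - 1.3200i


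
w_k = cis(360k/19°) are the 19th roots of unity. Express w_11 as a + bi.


Angle = 360*11/19 = 208.4211°
a = cos(208.4211°) = -0.8795
b = sin(208.4211°) = -0.4759

-0.8795 - 0.4759i


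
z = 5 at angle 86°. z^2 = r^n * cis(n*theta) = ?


r^2 = 5^2 = 25
n*theta = 2*86° = 172° = 172° (mod 360)
a = 25*cos(172°) = -24.7567
b = 25*sin(172°) = 3.4793

25 cis(172°) = -24.7567 + 3.4793i


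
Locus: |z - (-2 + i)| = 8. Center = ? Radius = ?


|z - z0| = r is a circle with center z0 and radius r.
Center = (-2, 1), radius = 8

Circle with center (-2, 1) and radius 8


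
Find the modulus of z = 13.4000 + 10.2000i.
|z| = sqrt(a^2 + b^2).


|z| = sqrt(13.4^2 + 10.2^2) = sqrt(179.56 + 104.04) = sqrt(283.6) = 16.8404

|z| = 16.8404


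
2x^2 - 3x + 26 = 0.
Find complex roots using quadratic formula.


disc = (-3)^2 - 4*2*26 = 9 - 208 = -199
sqrt(|disc|) = sqrt(199) = 14.1067
Real part = 3/(2*2) = 0.7500
Imag part = 14.1067/(2*2) = 3.5267

0.7500 ± 3.5267i


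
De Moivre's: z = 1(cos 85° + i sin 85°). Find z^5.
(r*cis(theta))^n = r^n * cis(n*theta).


r^5 = 1^5 = 1
n*theta = 5*85° = 425° = 65° (mod 360)
a = 1*cos(65°) = 0.4226
b = 1*sin(65°) = 0.9063

1 cis(65°) = 0.4226 + 0.9063i


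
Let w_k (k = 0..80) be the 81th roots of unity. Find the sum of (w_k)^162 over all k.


The roots are w_k = w^k with w = e^(2*pi*i/81), and (w^k)^162 = (w^162)^k.
So S = 1 + u + u^2 + ... + u^(80) with u = w^162.
162 = 2*81 + 0, so 162 is a multiple of 81 and u = (w^81)^2 = 1.
Every one of the 81 terms equals 1: S = 81

S = 81


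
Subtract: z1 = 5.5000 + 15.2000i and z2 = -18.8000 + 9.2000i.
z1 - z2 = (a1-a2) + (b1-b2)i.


Real: 5.5 + 18.8 = 24.3
Imag: 15.2 - 9.2 = 6

24.3000 + 6.0000i


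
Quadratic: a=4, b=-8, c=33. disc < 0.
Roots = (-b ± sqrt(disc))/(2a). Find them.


disc = (-8)^2 - 4*4*33 = 64 - 528 = -464
sqrt(|disc|) = sqrt(464) = 21.5407
Real part = 8/(2*4) = 1.0000
Imag part = 21.5407/(2*4) = 2.6926

1.0000 ± 2.6926i


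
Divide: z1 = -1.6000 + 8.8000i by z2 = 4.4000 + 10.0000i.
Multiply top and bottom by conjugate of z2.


Conjugate of z2 = 4.4000 - 10.0000i
Numerator: (-1.6000 + 8.8000i)(4.4000 - 10.0000i) = 80.9600 + 54.7200i
Denominator: 4.4^2 + 10^2 = 119.36
Result = (80.9600 + 54.7200i)/119.36

0.6783 + 0.4584i


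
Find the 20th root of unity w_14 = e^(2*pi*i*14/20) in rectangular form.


Angle = 360*14/20 = 252°
a = cos(252°) = -0.3090
b = sin(252°) = -0.9511

-0.3090 - 0.9511i


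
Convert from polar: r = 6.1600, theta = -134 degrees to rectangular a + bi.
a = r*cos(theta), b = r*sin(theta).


a = 6.1600*cos(-134°) = 6.1600*(-0.69466) = -4.2791
b = 6.1600*sin(-134°) = 6.1600*(-0.71934) = -4.4311

-4.2791 - 4.4311i


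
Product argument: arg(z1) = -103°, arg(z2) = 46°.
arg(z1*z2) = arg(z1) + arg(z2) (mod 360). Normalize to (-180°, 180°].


arg(z1*z2) = -103° + 46° = -57°
Normalized to (-180°, 180°]: -57°

-57°


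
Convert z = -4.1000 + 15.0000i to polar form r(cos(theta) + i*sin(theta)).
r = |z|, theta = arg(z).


r = sqrt(16.81+225) = sqrt(241.81) = 15.5502
theta = atan2(15, -4.1) = 105.2874 degrees

r = 15.5502, theta = 105.2874 degrees


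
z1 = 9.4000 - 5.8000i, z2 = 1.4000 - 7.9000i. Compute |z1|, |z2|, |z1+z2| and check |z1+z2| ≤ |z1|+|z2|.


|z1| = sqrt(9.4^2 + (-5.8)^2) = sqrt(122) = 11.0454
|z2| = sqrt(1.4^2 + (-7.9)^2) = sqrt(64.37) = 8.0231
z1+z2 = 10.8000 - 13.7000i
|z1+z2| = sqrt(304.33) = 17.4451
|z1|+|z2| = 11.0454 + 8.0231 = 19.0685

|z1+z2| = 17.4451 ≤ |z1|+|z2| = 19.0685 (verified)


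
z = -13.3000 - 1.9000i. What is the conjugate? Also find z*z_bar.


z_bar = -13.3000 + 1.9000i
z*z_bar = (-13.3)^2 + (-1.9)^2 = 176.89 + 3.61 = 180.5

z_bar = -13.3000 + 1.9000i, z*z_bar = 180.5


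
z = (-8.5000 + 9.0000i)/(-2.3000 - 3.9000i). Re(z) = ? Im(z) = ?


Multiply by conjugate: (-8.5000 + 9.0000i)(-2.3000 + 3.9000i) / ((-2.3)^2 + (-3.9)^2)
Numerator real = -8.5*(-2.3) + 9*(-3.9) = -15.55
Numerator imag = 9*(-2.3) - (-8.5)*(-3.9) = -53.85
Denominator = 20.5
Re(z) = -15.55/20.5 = -0.7585
Im(z) = -53.85/20.5 = -2.6268

Re(z) = -0.7585, Im(z) = -2.6268


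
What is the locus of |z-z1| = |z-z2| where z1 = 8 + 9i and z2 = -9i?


Equal distances means the locus is the perpendicular bisector of z1 and z2.
Midpoint = ((8+0)/2, (9+(-9))/2) = (4.0000, 0)

Perpendicular bisector through (4.0000, 0)


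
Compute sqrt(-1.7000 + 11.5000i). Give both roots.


|z| = sqrt(2.89+132.25) = 11.6250
sqrt((|z|+a)/2) = sqrt((11.6250+(-1.7))/2) = sqrt(4.9625) = 2.2277
sqrt((|z|-a)/2) = sqrt((11.6250-(-1.7))/2) = sqrt(6.6625) = 2.5812

±(2.2277 + 2.5812i) i.e. 2.2277 + 2.5812i and -2.2277 - 2.5812i


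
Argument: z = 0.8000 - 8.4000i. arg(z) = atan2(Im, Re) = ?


Re = 0.8, Im = -8.4
arg = atan2(-8.4, 0.8) = -84.5597 degrees

arg(z) = -84.5597 degrees


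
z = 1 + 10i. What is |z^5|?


|z| = sqrt(1+100) = sqrt(101) = 10.0499
|z^5| = |z|^5 = (sqrt(101))^5 = 101^2 * sqrt(101) = 10201*sqrt(101)

|z^5| = 10201*sqrt(101) ≈ 102518.7812


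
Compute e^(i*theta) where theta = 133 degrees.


cos(133°) = -0.6820
sin(133°) = 0.7314

e^(i*133°) = -0.6820 + 0.7314i


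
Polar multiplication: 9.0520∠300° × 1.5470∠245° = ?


r = 9.0520 * 1.5470 = 14.0034
theta = 300° + 245° = 545° = 185° (mod 360)

14.0034 cis(185°)


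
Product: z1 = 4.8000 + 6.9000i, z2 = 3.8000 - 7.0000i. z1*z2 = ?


Real = 4.8*3.8 - 6.9*(-7) = 18.24 - (-48.3) = 66.54
Imag = 4.8*(-7) + 3.8*6.9 = -33.6 + 26.22 = -7.38

66.5400 - 7.3800i


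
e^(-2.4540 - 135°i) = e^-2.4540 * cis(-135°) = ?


e^-2.4540 = 0.08595
cos(-135°) = -0.7071
sin(-135°) = -0.7071
Real = 0.08595*(-0.7071) = -0.0608
Imag = 0.08595*(-0.7071) = -0.0608

-0.0608 - 0.0608i


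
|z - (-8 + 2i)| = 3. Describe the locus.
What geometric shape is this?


|z - z0| = r is a circle with center z0 and radius r.
Center = (-8, 2), radius = 3

Circle with center (-8, 2) and radius 3


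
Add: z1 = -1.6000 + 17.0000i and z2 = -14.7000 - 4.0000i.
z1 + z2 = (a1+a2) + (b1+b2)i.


Real: -1.6 - 14.7 = -16.3
Imag: 17 - 4 = 13

-16.3000 + 13.0000i


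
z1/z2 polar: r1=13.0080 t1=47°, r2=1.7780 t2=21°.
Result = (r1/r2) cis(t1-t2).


r = 13.0080 / 1.7780 = 7.3161
theta = 47° - 21° = 26° = 26° (mod 360)

7.3161 cis(26°)


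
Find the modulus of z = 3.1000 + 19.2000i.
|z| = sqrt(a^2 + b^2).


|z| = sqrt(3.1^2 + 19.2^2) = sqrt(9.61 + 368.64) = sqrt(378.25) = 19.4487

|z| = 19.4487


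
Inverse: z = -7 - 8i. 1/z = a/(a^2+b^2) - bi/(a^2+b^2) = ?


|z|^2 = 49+64 = 113
1/z = (-7 + 8i)/113

1/z = -0.0619 + 0.0708i


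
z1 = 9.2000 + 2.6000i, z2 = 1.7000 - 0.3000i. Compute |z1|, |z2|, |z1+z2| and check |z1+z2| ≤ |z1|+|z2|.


|z1| = sqrt(9.2^2 + 2.6^2) = sqrt(91.4) = 9.5603
|z2| = sqrt(1.7^2 + (-0.3)^2) = sqrt(2.98) = 1.7263
z1+z2 = 10.9000 + 2.3000i
|z1+z2| = sqrt(124.1) = 11.1400
|z1|+|z2| = 9.5603 + 1.7263 = 11.2866

|z1+z2| = 11.1400 ≤ |z1|+|z2| = 11.2866 (verified)


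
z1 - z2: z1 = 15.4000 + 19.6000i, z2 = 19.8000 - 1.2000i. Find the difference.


Real: 15.4 - 19.8 = -4.4
Imag: 19.6 + 1.2 = 20.8

-4.4000 + 20.8000i


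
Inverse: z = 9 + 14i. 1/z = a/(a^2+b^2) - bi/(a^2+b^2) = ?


|z|^2 = 81+196 = 277
1/z = (9 - 14i)/277

1/z = 0.0325 - 0.0505i


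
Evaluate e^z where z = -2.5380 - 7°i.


e^-2.5380 = 0.0790
cos(-7°) = 0.9925
sin(-7°) = -0.1219
Real = 0.0790*0.9925 = 0.0784
Imag = 0.0790*(-0.1219) = -0.0096

0.0784 - 0.0096i


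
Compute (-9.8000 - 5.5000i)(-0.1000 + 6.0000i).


Real = -9.8*(-0.1) - (-5.5)*6 = 0.98 - (-33) = 33.98
Imag = -9.8*6 - (0.1)*(-5.5) = -58.8 + 0.55 = -58.25

33.9800 - 58.2500i


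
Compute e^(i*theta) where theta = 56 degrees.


cos(56°) = 0.5592
sin(56°) = 0.8290

e^(i*56°) = 0.5592 + 0.8290i


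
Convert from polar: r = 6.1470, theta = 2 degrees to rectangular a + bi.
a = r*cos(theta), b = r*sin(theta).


a = 6.1470*cos(2°) = 6.1470*0.9994 = 6.1433
b = 6.1470*sin(2°) = 6.1470*0.0349 = 0.2145

6.1433 + 0.2145i


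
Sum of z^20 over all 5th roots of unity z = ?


The roots are w_k = w^k with w = e^(2*pi*i/5), and (w^k)^20 = (w^20)^k.
So S = 1 + u + u^2 + ... + u^(4) with u = w^20.
20 = 4*5 + 0, so 20 is a multiple of 5 and u = (w^5)^4 = 1.
Every one of the 5 terms equals 1: S = 5

S = 5


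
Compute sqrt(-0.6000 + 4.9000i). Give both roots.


|z| = sqrt(0.36+24.01) = 4.9366
sqrt((|z|+a)/2) = sqrt((4.9366+(-0.6))/2) = sqrt(2.1683) = 1.4725
sqrt((|z|-a)/2) = sqrt((4.9366-(-0.6))/2) = sqrt(2.7683) = 1.6638

±(1.4725 + 1.6638i) i.e. 1.4725 + 1.6638i and -1.4725 - 1.6638i


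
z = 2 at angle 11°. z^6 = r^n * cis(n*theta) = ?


r^6 = 2^6 = 64
n*theta = 6*11° = 66° = 66° (mod 360)
a = 64*cos(66°) = 26.0311
b = 64*sin(66°) = 58.4669

64 cis(66°) = 26.0311 + 58.4669i


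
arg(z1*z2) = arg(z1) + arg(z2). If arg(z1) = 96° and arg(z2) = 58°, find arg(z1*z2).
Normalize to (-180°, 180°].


arg(z1*z2) = 96° + 58° = 154°
Normalized to (-180°, 180°]: 154°

154°


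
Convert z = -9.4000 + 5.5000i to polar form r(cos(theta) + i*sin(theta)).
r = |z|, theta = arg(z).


r = sqrt(88.36+30.25) = sqrt(118.61) = 10.8908
theta = atan2(5.5, -9.4) = 149.6678 degrees

r = 10.8908, theta = 149.6678 degrees


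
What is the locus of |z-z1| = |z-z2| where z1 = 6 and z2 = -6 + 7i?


Equal distances means the locus is the perpendicular bisector of z1 and z2.
Midpoint = ((6+(-6))/2, (0+7)/2) = (0, 3.5000)

Perpendicular bisector through (0, 3.5000)


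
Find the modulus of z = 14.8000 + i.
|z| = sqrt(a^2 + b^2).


|z| = sqrt(14.8^2 + 1^2) = sqrt(219.04 + 1) = sqrt(220.04) = 14.8337

|z| = 14.8337


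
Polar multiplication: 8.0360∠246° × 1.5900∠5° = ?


r = 8.0360 * 1.5900 = 12.7772
theta = 246° + 5° = 251° = 251° (mod 360)

12.7772 cis(251°)


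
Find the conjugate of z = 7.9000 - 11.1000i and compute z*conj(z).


z_bar = 7.9000 + 11.1000i
z*z_bar = 7.9^2 + (-11.1)^2 = 62.41 + 123.21 = 185.62

z_bar = 7.9000 + 11.1000i, z*z_bar = 185.62


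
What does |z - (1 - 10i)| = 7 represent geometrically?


|z - z0| = r is a circle with center z0 and radius r.
Center = (1, -10), radius = 7

Circle with center (1, -10) and radius 7


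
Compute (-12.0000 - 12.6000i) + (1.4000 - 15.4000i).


Real: -12 + 1.4 = -10.6
Imag: -12.6 - 15.4 = -28

-10.6000 - 28.0000i


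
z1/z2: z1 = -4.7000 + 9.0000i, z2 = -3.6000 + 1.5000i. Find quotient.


Conjugate of z2 = -3.6000 - 1.5000i
Numerator: (-4.7000 + 9.0000i)(-3.6000 - 1.5000i) = 30.4200 - 25.3500i
Denominator: (-3.6)^2 + 1.5^2 = 15.21
Result = (30.4200 - 25.3500i)/15.21

2.0000 - 1.6667i


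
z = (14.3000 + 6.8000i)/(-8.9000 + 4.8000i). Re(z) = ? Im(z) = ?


Multiply by conjugate: (14.3000 + 6.8000i)(-8.9000 - 4.8000i) / ((-8.9)^2 + 4.8^2)
Numerator real = 14.3*(-8.9) + 6.8*4.8 = -94.63
Numerator imag = 6.8*(-8.9) - 14.3*4.8 = -129.16
Denominator = 102.25
Re(z) = -94.63/102.25 = -0.9255
Im(z) = -129.16/102.25 = -1.2632

Re(z) = -0.9255, Im(z) = -1.2632


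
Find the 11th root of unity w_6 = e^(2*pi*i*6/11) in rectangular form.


Angle = 360*6/11 = 196.3636°
a = cos(196.3636°) = -0.9595
b = sin(196.3636°) = -0.2817

-0.9595 - 0.2817i


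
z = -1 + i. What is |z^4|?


|z| = sqrt(1+1) = sqrt(2) = 1.4142
|z^4| = |z|^4 = (sqrt(2))^4 = 2^2 = 4

|z^4| = 4


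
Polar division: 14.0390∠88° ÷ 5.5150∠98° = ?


r = 14.0390 / 5.5150 = 2.5456
theta = 88° - 98° = -10° = 350° (mod 360)

2.5456 cis(350°)


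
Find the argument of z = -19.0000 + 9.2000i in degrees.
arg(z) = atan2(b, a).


Re = -19, Im = 9.2
arg = atan2(9.2, -19) = 154.1632 degrees

arg(z) = 154.1632 degrees


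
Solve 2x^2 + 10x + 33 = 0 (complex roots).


disc = 10^2 - 4*2*33 = 100 - 264 = -164
sqrt(|disc|) = sqrt(164) = 12.8062
Real part = -10/(2*2) = -2.5000
Imag part = 12.8062/(2*2) = 3.2016

-2.5000 ± 3.2016i


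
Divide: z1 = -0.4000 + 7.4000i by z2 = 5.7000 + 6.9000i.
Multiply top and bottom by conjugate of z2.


Conjugate of z2 = 5.7000 - 6.9000i
Numerator: (-0.4000 + 7.4000i)(5.7000 - 6.9000i) = 48.7800 + 44.9400i
Denominator: 5.7^2 + 6.9^2 = 80.1
Result = (48.7800 + 44.9400i)/80.1

0.6090 + 0.5610i


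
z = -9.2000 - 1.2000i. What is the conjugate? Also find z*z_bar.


z_bar = -9.2000 + 1.2000i
z*z_bar = (-9.2)^2 + (-1.2)^2 = 84.64 + 1.44 = 86.08

z_bar = -9.2000 + 1.2000i, z*z_bar = 86.08


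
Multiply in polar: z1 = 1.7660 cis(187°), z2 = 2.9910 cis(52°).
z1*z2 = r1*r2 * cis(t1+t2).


r = 1.7660 * 2.9910 = 5.2821
theta = 187° + 52° = 239° = 239° (mod 360)

5.2821 cis(239°)


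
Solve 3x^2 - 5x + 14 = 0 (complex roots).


disc = (-5)^2 - 4*3*14 = 25 - 168 = -143
sqrt(|disc|) = sqrt(143) = 11.9583
Real part = 5/(2*3) = 0.8333
Imag part = 11.9583/(2*3) = 1.9930

0.8333 ± 1.9930i


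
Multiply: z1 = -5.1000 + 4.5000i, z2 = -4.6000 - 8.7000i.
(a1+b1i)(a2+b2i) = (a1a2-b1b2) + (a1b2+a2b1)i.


Real = -5.1*(-4.6) - 4.5*(-8.7) = 23.46 - (-39.15) = 62.61
Imag = -5.1*(-8.7) - (4.6)*4.5 = 44.37 - (20.7) = 23.67

62.6100 + 23.6700i


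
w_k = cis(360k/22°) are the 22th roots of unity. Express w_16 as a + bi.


Angle = 360*16/22 = 261.8182°
a = cos(261.8182°) = -0.1423
b = sin(261.8182°) = -0.9898

-0.1423 - 0.9898i


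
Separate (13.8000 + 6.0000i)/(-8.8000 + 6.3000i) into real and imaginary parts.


Multiply by conjugate: (13.8000 + 6.0000i)(-8.8000 - 6.3000i) / ((-8.8)^2 + 6.3^2)
Numerator real = 13.8*(-8.8) + 6*6.3 = -83.64
Numerator imag = 6*(-8.8) - 13.8*6.3 = -139.74
Denominator = 117.13
Re(z) = -83.64/117.13 = -0.7141
Im(z) = -139.74/117.13 = -1.1930

Re(z) = -0.7141, Im(z) = -1.1930
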